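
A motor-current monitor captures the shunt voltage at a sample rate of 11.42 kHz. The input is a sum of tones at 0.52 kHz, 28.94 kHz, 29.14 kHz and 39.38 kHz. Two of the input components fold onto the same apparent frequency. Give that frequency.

fs/2 = 5.71 kHz.
0.52 kHz ≤ fs/2 = 5.71 kHz, passes unchanged.
28.94 kHz mod fs = 6.1 kHz.
6.1 kHz > fs/2 = 5.71 kHz, folds to fs − 6.1 kHz = 5.32 kHz.
29.14 kHz mod fs = 6.3 kHz.
6.3 kHz > fs/2 = 5.71 kHz, folds to fs − 6.3 kHz = 5.12 kHz.
39.38 kHz mod fs = 5.12 kHz.
5.12 kHz ≤ fs/2 = 5.71 kHz, appears at 5.12 kHz.
29.14 kHz and 39.38 kHz both map to 5.12 kHz.

5.12 kHz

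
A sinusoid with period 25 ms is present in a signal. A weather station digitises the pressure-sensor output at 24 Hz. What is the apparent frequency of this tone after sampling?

T = 25 ms → f = 1/T = 40 Hz.
40 Hz mod fs = 16 Hz.
16 Hz > fs/2 = 12 Hz, folds to fs − 16 Hz = 8 Hz.

8 Hz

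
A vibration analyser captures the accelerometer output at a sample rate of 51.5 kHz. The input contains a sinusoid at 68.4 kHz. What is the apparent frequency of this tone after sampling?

68.4 kHz mod fs = 16.9 kHz.
16.9 kHz ≤ fs/2 = 25.75 kHz, appears at 16.9 kHz.

16.9 kHz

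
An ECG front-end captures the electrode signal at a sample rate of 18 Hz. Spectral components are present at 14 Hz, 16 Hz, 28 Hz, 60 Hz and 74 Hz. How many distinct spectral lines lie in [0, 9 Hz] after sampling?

fs/2 = 9 Hz.
14 Hz > fs/2 = 9 Hz, folds to fs − 14 Hz = 4 Hz.
16 Hz > fs/2 = 9 Hz, folds to fs − 16 Hz = 2 Hz.
28 Hz mod fs = 10 Hz.
10 Hz > fs/2 = 9 Hz, folds to fs − 10 Hz = 8 Hz.
60 Hz mod fs = 6 Hz.
6 Hz ≤ fs/2 = 9 Hz, appears at 6 Hz.
74 Hz mod fs = 2 Hz.
2 Hz ≤ fs/2 = 9 Hz, appears at 2 Hz.
Distinct values: {2 Hz, 4 Hz, 6 Hz, 8 Hz} → 4.

4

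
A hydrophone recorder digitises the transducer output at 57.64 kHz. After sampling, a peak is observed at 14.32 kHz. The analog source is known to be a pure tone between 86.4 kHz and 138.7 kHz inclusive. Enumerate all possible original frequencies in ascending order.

100.96 kHz, 129.6 kHz

Frequencies that alias to 14.32 kHz are k·fs ± 14.32 kHz for integer k ≥ 0.
k=0: 14.32 kHz.
k=1: 43.32 kHz, 71.96 kHz.
k=2: 100.96 kHz, 129.6 kHz.
k=3: 158.6 kHz, 187.24 kHz.
Within [86.4 kHz, 138.7 kHz]: 100.96 kHz, 129.6 kHz.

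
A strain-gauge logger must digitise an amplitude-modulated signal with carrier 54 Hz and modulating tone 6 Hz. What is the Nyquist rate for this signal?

120 Hz

AM sidebands sit at fc ± fm = 48 Hz and 60 Hz.
Highest-frequency component: 60 Hz.
Nyquist rate = 2 × 60 Hz = 120 Hz.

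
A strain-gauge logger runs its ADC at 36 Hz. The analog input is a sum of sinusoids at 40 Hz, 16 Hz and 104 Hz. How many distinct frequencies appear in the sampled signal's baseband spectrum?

fs/2 = 18 Hz.
40 Hz mod fs = 4 Hz.
4 Hz ≤ fs/2 = 18 Hz, appears at 4 Hz.
16 Hz ≤ fs/2 = 18 Hz, passes unchanged.
104 Hz mod fs = 32 Hz.
32 Hz > fs/2 = 18 Hz, folds to fs − 32 Hz = 4 Hz.
Distinct values: {4 Hz, 16 Hz} → 2.

2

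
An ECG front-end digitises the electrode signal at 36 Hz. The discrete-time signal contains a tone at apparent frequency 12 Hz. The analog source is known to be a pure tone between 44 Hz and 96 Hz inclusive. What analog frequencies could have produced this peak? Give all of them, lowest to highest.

Frequencies that alias to 12 Hz are k·fs ± 12 Hz for integer k ≥ 0.
k=0: 12 Hz.
k=1: 24 Hz, 48 Hz.
k=2: 60 Hz, 84 Hz.
k=3: 96 Hz, 120 Hz.
k=4: 132 Hz, 156 Hz.
Within [44 Hz, 96 Hz]: 48 Hz, 60 Hz, 84 Hz, 96 Hz.

48 Hz, 60 Hz, 84 Hz, 96 Hz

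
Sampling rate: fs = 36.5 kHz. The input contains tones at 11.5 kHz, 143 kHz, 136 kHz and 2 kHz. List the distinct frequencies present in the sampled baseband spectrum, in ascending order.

2 kHz, 3 kHz, 10 kHz, 11.5 kHz

fs/2 = 18.25 kHz.
11.5 kHz ≤ fs/2 = 18.25 kHz, passes unchanged.
143 kHz mod fs = 33.5 kHz.
33.5 kHz > fs/2 = 18.25 kHz, folds to fs − 33.5 kHz = 3 kHz.
136 kHz mod fs = 26.5 kHz.
26.5 kHz > fs/2 = 18.25 kHz, folds to fs − 26.5 kHz = 10 kHz.
2 kHz ≤ fs/2 = 18.25 kHz, passes unchanged.
Distinct values: {2 kHz, 3 kHz, 10 kHz, 11.5 kHz}.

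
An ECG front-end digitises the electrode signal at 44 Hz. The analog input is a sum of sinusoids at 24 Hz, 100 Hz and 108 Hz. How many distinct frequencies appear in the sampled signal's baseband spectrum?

2

fs/2 = 22 Hz.
24 Hz > fs/2 = 22 Hz, folds to fs − 24 Hz = 20 Hz.
100 Hz mod fs = 12 Hz.
12 Hz ≤ fs/2 = 22 Hz, appears at 12 Hz.
108 Hz mod fs = 20 Hz.
20 Hz ≤ fs/2 = 22 Hz, appears at 20 Hz.
Distinct values: {12 Hz, 20 Hz} → 2.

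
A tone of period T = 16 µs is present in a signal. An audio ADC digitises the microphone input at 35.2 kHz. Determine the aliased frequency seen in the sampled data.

7.9 kHz

T = 16 µs → f = 1/T = 62.5 kHz.
62.5 kHz mod fs = 27.3 kHz.
27.3 kHz > fs/2 = 17.6 kHz, folds to fs − 27.3 kHz = 7.9 kHz.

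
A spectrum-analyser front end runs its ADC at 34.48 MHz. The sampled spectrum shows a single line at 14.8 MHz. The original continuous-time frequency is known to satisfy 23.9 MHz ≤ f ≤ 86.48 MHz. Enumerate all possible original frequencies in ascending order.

Frequencies that alias to 14.8 MHz are k·fs ± 14.8 MHz for integer k ≥ 0.
k=0: 14.8 MHz.
k=1: 19.68 MHz, 49.28 MHz.
k=2: 54.16 MHz, 83.76 MHz.
k=3: 88.64 MHz, 118.24 MHz.
Within [23.9 MHz, 86.48 MHz]: 49.28 MHz, 54.16 MHz, 83.76 MHz.

49.28 MHz, 54.16 MHz, 83.76 MHz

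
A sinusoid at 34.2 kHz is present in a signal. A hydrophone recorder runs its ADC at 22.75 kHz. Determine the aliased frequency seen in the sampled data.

34.2 kHz mod fs = 11.45 kHz.
11.45 kHz > fs/2 = 11.375 kHz, folds to fs − 11.45 kHz = 11.3 kHz.

11.3 kHz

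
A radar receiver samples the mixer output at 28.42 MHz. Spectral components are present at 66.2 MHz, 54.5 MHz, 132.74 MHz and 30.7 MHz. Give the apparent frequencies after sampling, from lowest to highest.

2.28 MHz, 2.34 MHz, 9.36 MHz

fs/2 = 14.21 MHz.
66.2 MHz mod fs = 9.36 MHz.
9.36 MHz ≤ fs/2 = 14.21 MHz, appears at 9.36 MHz.
54.5 MHz mod fs = 26.08 MHz.
26.08 MHz > fs/2 = 14.21 MHz, folds to fs − 26.08 MHz = 2.34 MHz.
132.74 MHz mod fs = 19.06 MHz.
19.06 MHz > fs/2 = 14.21 MHz, folds to fs − 19.06 MHz = 9.36 MHz.
30.7 MHz mod fs = 2.28 MHz.
2.28 MHz ≤ fs/2 = 14.21 MHz, appears at 2.28 MHz.
Distinct values: {2.28 MHz, 2.34 MHz, 9.36 MHz}.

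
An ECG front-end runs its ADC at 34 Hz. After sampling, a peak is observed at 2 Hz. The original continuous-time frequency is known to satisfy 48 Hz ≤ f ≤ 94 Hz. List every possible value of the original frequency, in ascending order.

66 Hz, 70 Hz

Frequencies that alias to 2 Hz are k·fs ± 2 Hz for integer k ≥ 0.
k=0: 2 Hz.
k=1: 32 Hz, 36 Hz.
k=2: 66 Hz, 70 Hz.
k=3: 100 Hz, 104 Hz.
Within [48 Hz, 94 Hz]: 66 Hz, 70 Hz.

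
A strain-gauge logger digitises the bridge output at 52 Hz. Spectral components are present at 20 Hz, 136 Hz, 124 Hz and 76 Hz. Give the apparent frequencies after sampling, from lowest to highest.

20 Hz, 24 Hz

fs/2 = 26 Hz.
20 Hz ≤ fs/2 = 26 Hz, passes unchanged.
136 Hz mod fs = 32 Hz.
32 Hz > fs/2 = 26 Hz, folds to fs − 32 Hz = 20 Hz.
124 Hz mod fs = 20 Hz.
20 Hz ≤ fs/2 = 26 Hz, appears at 20 Hz.
76 Hz mod fs = 24 Hz.
24 Hz ≤ fs/2 = 26 Hz, appears at 24 Hz.
Distinct values: {20 Hz, 24 Hz}.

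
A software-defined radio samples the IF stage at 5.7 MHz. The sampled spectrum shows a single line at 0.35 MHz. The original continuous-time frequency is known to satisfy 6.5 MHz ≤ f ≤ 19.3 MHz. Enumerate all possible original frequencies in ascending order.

11.05 MHz, 11.75 MHz, 16.75 MHz, 17.45 MHz

Frequencies that alias to 0.35 MHz are k·fs ± 0.35 MHz for integer k ≥ 0.
k=0: 0.35 MHz.
k=1: 5.35 MHz, 6.05 MHz.
k=2: 11.05 MHz, 11.75 MHz.
k=3: 16.75 MHz, 17.45 MHz.
k=4: 22.45 MHz, 23.15 MHz.
Within [6.5 MHz, 19.3 MHz]: 11.05 MHz, 11.75 MHz, 16.75 MHz, 17.45 MHz.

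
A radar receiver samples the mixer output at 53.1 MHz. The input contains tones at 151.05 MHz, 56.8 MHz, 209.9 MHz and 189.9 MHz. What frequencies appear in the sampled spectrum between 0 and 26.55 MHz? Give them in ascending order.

2.5 MHz, 3.7 MHz, 8.25 MHz, 22.5 MHz

fs/2 = 26.55 MHz.
151.05 MHz mod fs = 44.85 MHz.
44.85 MHz > fs/2 = 26.55 MHz, folds to fs − 44.85 MHz = 8.25 MHz.
56.8 MHz mod fs = 3.7 MHz.
3.7 MHz ≤ fs/2 = 26.55 MHz, appears at 3.7 MHz.
209.9 MHz mod fs = 50.6 MHz.
50.6 MHz > fs/2 = 26.55 MHz, folds to fs − 50.6 MHz = 2.5 MHz.
189.9 MHz mod fs = 30.6 MHz.
30.6 MHz > fs/2 = 26.55 MHz, folds to fs − 30.6 MHz = 22.5 MHz.
Distinct values: {2.5 MHz, 3.7 MHz, 8.25 MHz, 22.5 MHz}.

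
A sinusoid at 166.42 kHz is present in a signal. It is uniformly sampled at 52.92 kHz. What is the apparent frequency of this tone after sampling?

166.42 kHz mod fs = 7.66 kHz.
7.66 kHz ≤ fs/2 = 26.46 kHz, appears at 7.66 kHz.

7.66 kHz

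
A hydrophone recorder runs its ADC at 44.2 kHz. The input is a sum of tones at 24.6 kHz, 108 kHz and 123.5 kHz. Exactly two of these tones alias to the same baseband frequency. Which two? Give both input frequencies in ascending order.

fs/2 = 22.1 kHz.
24.6 kHz > fs/2 = 22.1 kHz, folds to fs − 24.6 kHz = 19.6 kHz.
108 kHz mod fs = 19.6 kHz.
19.6 kHz ≤ fs/2 = 22.1 kHz, appears at 19.6 kHz.
123.5 kHz mod fs = 35.1 kHz.
35.1 kHz > fs/2 = 22.1 kHz, folds to fs − 35.1 kHz = 9.1 kHz.
24.6 kHz and 108 kHz both map to 19.6 kHz.

24.6 kHz, 108 kHz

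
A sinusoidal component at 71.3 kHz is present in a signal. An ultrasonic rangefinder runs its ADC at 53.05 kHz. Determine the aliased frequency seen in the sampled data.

18.25 kHz

71.3 kHz mod fs = 18.25 kHz.
18.25 kHz ≤ fs/2 = 26.525 kHz, appears at 18.25 kHz.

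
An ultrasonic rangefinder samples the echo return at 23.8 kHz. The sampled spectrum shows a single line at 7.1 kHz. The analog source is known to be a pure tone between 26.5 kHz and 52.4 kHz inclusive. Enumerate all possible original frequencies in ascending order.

30.9 kHz, 40.5 kHz

Frequencies that alias to 7.1 kHz are k·fs ± 7.1 kHz for integer k ≥ 0.
k=0: 7.1 kHz.
k=1: 16.7 kHz, 30.9 kHz.
k=2: 40.5 kHz, 54.7 kHz.
k=3: 64.3 kHz, 78.5 kHz.
Within [26.5 kHz, 52.4 kHz]: 30.9 kHz, 40.5 kHz.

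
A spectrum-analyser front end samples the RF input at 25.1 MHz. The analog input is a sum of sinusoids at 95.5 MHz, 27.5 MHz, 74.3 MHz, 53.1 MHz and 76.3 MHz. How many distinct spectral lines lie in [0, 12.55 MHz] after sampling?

fs/2 = 12.55 MHz.
95.5 MHz mod fs = 20.2 MHz.
20.2 MHz > fs/2 = 12.55 MHz, folds to fs − 20.2 MHz = 4.9 MHz.
27.5 MHz mod fs = 2.4 MHz.
2.4 MHz ≤ fs/2 = 12.55 MHz, appears at 2.4 MHz.
74.3 MHz mod fs = 24.1 MHz.
24.1 MHz > fs/2 = 12.55 MHz, folds to fs − 24.1 MHz = 1 MHz.
53.1 MHz mod fs = 2.9 MHz.
2.9 MHz ≤ fs/2 = 12.55 MHz, appears at 2.9 MHz.
76.3 MHz mod fs = 1 MHz.
1 MHz ≤ fs/2 = 12.55 MHz, appears at 1 MHz.
Distinct values: {1 MHz, 2.4 MHz, 2.9 MHz, 4.9 MHz} → 4.

4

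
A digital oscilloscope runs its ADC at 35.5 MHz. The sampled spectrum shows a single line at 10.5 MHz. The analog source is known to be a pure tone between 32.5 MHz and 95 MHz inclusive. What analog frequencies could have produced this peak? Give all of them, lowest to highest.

Frequencies that alias to 10.5 MHz are k·fs ± 10.5 MHz for integer k ≥ 0.
k=0: 10.5 MHz.
k=1: 25 MHz, 46 MHz.
k=2: 60.5 MHz, 81.5 MHz.
k=3: 96 MHz, 117 MHz.
Within [32.5 MHz, 95 MHz]: 46 MHz, 60.5 MHz, 81.5 MHz.

46 MHz, 60.5 MHz, 81.5 MHz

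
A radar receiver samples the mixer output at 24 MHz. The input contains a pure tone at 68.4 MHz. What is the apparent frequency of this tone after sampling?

3.6 MHz

68.4 MHz mod fs = 20.4 MHz.
20.4 MHz > fs/2 = 12 MHz, folds to fs − 20.4 MHz = 3.6 MHz.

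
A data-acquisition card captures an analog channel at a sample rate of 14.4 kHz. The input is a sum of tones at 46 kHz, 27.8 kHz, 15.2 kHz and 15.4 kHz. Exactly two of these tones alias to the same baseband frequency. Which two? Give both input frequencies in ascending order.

fs/2 = 7.2 kHz.
46 kHz mod fs = 2.8 kHz.
2.8 kHz ≤ fs/2 = 7.2 kHz, appears at 2.8 kHz.
27.8 kHz mod fs = 13.4 kHz.
13.4 kHz > fs/2 = 7.2 kHz, folds to fs − 13.4 kHz = 1 kHz.
15.2 kHz mod fs = 0.8 kHz.
0.8 kHz ≤ fs/2 = 7.2 kHz, appears at 0.8 kHz.
15.4 kHz mod fs = 1 kHz.
1 kHz ≤ fs/2 = 7.2 kHz, appears at 1 kHz.
15.4 kHz and 27.8 kHz both map to 1 kHz.

15.4 kHz, 27.8 kHz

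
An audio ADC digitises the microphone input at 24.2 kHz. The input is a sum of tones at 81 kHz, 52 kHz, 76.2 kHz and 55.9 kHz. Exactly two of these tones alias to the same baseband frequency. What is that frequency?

3.6 kHz

fs/2 = 12.1 kHz.
81 kHz mod fs = 8.4 kHz.
8.4 kHz ≤ fs/2 = 12.1 kHz, appears at 8.4 kHz.
52 kHz mod fs = 3.6 kHz.
3.6 kHz ≤ fs/2 = 12.1 kHz, appears at 3.6 kHz.
76.2 kHz mod fs = 3.6 kHz.
3.6 kHz ≤ fs/2 = 12.1 kHz, appears at 3.6 kHz.
55.9 kHz mod fs = 7.5 kHz.
7.5 kHz ≤ fs/2 = 12.1 kHz, appears at 7.5 kHz.
52 kHz and 76.2 kHz both map to 3.6 kHz.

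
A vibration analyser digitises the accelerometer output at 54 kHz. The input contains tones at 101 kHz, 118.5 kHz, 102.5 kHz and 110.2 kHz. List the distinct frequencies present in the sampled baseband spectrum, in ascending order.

fs/2 = 27 kHz.
101 kHz mod fs = 47 kHz.
47 kHz > fs/2 = 27 kHz, folds to fs − 47 kHz = 7 kHz.
118.5 kHz mod fs = 10.5 kHz.
10.5 kHz ≤ fs/2 = 27 kHz, appears at 10.5 kHz.
102.5 kHz mod fs = 48.5 kHz.
48.5 kHz > fs/2 = 27 kHz, folds to fs − 48.5 kHz = 5.5 kHz.
110.2 kHz mod fs = 2.2 kHz.
2.2 kHz ≤ fs/2 = 27 kHz, appears at 2.2 kHz.
Distinct values: {2.2 kHz, 5.5 kHz, 7 kHz, 10.5 kHz}.

2.2 kHz, 5.5 kHz, 7 kHz, 10.5 kHz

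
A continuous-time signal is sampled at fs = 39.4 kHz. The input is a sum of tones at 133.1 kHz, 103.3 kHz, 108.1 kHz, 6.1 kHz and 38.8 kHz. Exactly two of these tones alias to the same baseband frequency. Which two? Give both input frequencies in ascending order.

103.3 kHz, 133.1 kHz

fs/2 = 19.7 kHz.
133.1 kHz mod fs = 14.9 kHz.
14.9 kHz ≤ fs/2 = 19.7 kHz, appears at 14.9 kHz.
103.3 kHz mod fs = 24.5 kHz.
24.5 kHz > fs/2 = 19.7 kHz, folds to fs − 24.5 kHz = 14.9 kHz.
108.1 kHz mod fs = 29.3 kHz.
29.3 kHz > fs/2 = 19.7 kHz, folds to fs − 29.3 kHz = 10.1 kHz.
6.1 kHz ≤ fs/2 = 19.7 kHz, passes unchanged.
38.8 kHz > fs/2 = 19.7 kHz, folds to fs − 38.8 kHz = 0.6 kHz.
103.3 kHz and 133.1 kHz both map to 14.9 kHz.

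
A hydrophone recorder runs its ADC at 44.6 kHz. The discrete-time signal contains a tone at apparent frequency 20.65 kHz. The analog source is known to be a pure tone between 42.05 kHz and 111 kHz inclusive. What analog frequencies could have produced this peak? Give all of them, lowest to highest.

Frequencies that alias to 20.65 kHz are k·fs ± 20.65 kHz for integer k ≥ 0.
k=0: 20.65 kHz.
k=1: 23.95 kHz, 65.25 kHz.
k=2: 68.55 kHz, 109.85 kHz.
k=3: 113.15 kHz, 154.45 kHz.
Within [42.05 kHz, 111 kHz]: 65.25 kHz, 68.55 kHz, 109.85 kHz.

65.25 kHz, 68.55 kHz, 109.85 kHz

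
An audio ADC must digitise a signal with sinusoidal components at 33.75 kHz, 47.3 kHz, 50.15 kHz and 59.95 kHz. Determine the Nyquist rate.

Highest-frequency component: 59.95 kHz.
Nyquist rate = 2 × 59.95 kHz = 119.9 kHz.

119.9 kHz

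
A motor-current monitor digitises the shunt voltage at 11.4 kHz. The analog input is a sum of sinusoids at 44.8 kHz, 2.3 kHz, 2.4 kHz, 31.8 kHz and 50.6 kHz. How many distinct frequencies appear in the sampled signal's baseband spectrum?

4

fs/2 = 5.7 kHz.
44.8 kHz mod fs = 10.6 kHz.
10.6 kHz > fs/2 = 5.7 kHz, folds to fs − 10.6 kHz = 0.8 kHz.
2.3 kHz ≤ fs/2 = 5.7 kHz, passes unchanged.
2.4 kHz ≤ fs/2 = 5.7 kHz, passes unchanged.
31.8 kHz mod fs = 9 kHz.
9 kHz > fs/2 = 5.7 kHz, folds to fs − 9 kHz = 2.4 kHz.
50.6 kHz mod fs = 5 kHz.
5 kHz ≤ fs/2 = 5.7 kHz, appears at 5 kHz.
Distinct values: {0.8 kHz, 2.3 kHz, 2.4 kHz, 5 kHz} → 4.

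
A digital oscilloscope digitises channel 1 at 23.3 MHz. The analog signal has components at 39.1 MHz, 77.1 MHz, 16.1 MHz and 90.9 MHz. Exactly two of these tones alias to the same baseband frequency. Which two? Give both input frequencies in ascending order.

fs/2 = 11.65 MHz.
39.1 MHz mod fs = 15.8 MHz.
15.8 MHz > fs/2 = 11.65 MHz, folds to fs − 15.8 MHz = 7.5 MHz.
77.1 MHz mod fs = 7.2 MHz.
7.2 MHz ≤ fs/2 = 11.65 MHz, appears at 7.2 MHz.
16.1 MHz > fs/2 = 11.65 MHz, folds to fs − 16.1 MHz = 7.2 MHz.
90.9 MHz mod fs = 21 MHz.
21 MHz > fs/2 = 11.65 MHz, folds to fs − 21 MHz = 2.3 MHz.
16.1 MHz and 77.1 MHz both map to 7.2 MHz.

16.1 MHz, 77.1 MHz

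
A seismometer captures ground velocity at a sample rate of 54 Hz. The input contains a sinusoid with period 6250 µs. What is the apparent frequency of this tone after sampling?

2 Hz

T = 6250 µs → f = 1/T = 160 Hz.
160 Hz mod fs = 52 Hz.
52 Hz > fs/2 = 27 Hz, folds to fs − 52 Hz = 2 Hz.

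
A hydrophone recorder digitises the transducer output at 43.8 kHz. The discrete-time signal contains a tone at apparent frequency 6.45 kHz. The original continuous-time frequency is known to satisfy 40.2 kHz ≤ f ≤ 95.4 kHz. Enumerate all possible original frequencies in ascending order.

50.25 kHz, 81.15 kHz, 94.05 kHz

Frequencies that alias to 6.45 kHz are k·fs ± 6.45 kHz for integer k ≥ 0.
k=0: 6.45 kHz.
k=1: 37.35 kHz, 50.25 kHz.
k=2: 81.15 kHz, 94.05 kHz.
k=3: 124.95 kHz, 137.85 kHz.
Within [40.2 kHz, 95.4 kHz]: 50.25 kHz, 81.15 kHz, 94.05 kHz.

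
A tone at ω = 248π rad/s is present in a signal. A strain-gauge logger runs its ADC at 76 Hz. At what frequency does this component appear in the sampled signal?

28 Hz

ω = 248π rad/s → f = ω/(2π) = 124 Hz.
124 Hz mod fs = 48 Hz.
48 Hz > fs/2 = 38 Hz, folds to fs − 48 Hz = 28 Hz.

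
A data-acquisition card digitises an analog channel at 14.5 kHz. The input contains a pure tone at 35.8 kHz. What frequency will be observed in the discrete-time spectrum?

35.8 kHz mod fs = 6.8 kHz.
6.8 kHz ≤ fs/2 = 7.25 kHz, appears at 6.8 kHz.

6.8 kHz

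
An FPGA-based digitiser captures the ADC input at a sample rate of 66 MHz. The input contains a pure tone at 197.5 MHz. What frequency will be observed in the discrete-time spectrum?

197.5 MHz mod fs = 65.5 MHz.
65.5 MHz > fs/2 = 33 MHz, folds to fs − 65.5 MHz = 0.5 MHz.

0.5 MHz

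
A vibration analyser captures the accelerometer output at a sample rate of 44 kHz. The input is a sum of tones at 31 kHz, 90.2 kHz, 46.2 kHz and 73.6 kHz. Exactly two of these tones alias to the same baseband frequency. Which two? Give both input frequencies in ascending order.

fs/2 = 22 kHz.
31 kHz > fs/2 = 22 kHz, folds to fs − 31 kHz = 13 kHz.
90.2 kHz mod fs = 2.2 kHz.
2.2 kHz ≤ fs/2 = 22 kHz, appears at 2.2 kHz.
46.2 kHz mod fs = 2.2 kHz.
2.2 kHz ≤ fs/2 = 22 kHz, appears at 2.2 kHz.
73.6 kHz mod fs = 29.6 kHz.
29.6 kHz > fs/2 = 22 kHz, folds to fs − 29.6 kHz = 14.4 kHz.
46.2 kHz and 90.2 kHz both map to 2.2 kHz.

46.2 kHz, 90.2 kHz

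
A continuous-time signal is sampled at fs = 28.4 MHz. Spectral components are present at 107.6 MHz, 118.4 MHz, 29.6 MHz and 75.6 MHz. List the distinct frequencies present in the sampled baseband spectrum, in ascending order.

fs/2 = 14.2 MHz.
107.6 MHz mod fs = 22.4 MHz.
22.4 MHz > fs/2 = 14.2 MHz, folds to fs − 22.4 MHz = 6 MHz.
118.4 MHz mod fs = 4.8 MHz.
4.8 MHz ≤ fs/2 = 14.2 MHz, appears at 4.8 MHz.
29.6 MHz mod fs = 1.2 MHz.
1.2 MHz ≤ fs/2 = 14.2 MHz, appears at 1.2 MHz.
75.6 MHz mod fs = 18.8 MHz.
18.8 MHz > fs/2 = 14.2 MHz, folds to fs − 18.8 MHz = 9.6 MHz.
Distinct values: {1.2 MHz, 4.8 MHz, 6 MHz, 9.6 MHz}.

1.2 MHz, 4.8 MHz, 6 MHz, 9.6 MHz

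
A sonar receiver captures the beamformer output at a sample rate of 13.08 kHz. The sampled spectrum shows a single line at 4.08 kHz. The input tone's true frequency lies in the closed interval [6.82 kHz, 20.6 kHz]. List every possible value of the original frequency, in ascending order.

9 kHz, 17.16 kHz

Frequencies that alias to 4.08 kHz are k·fs ± 4.08 kHz for integer k ≥ 0.
k=0: 4.08 kHz.
k=1: 9 kHz, 17.16 kHz.
k=2: 22.08 kHz, 30.24 kHz.
Within [6.82 kHz, 20.6 kHz]: 9 kHz, 17.16 kHz.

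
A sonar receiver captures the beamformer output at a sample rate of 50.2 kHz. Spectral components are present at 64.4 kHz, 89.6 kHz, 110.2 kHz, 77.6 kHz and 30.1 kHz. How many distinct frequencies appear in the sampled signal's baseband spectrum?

fs/2 = 25.1 kHz.
64.4 kHz mod fs = 14.2 kHz.
14.2 kHz ≤ fs/2 = 25.1 kHz, appears at 14.2 kHz.
89.6 kHz mod fs = 39.4 kHz.
39.4 kHz > fs/2 = 25.1 kHz, folds to fs − 39.4 kHz = 10.8 kHz.
110.2 kHz mod fs = 9.8 kHz.
9.8 kHz ≤ fs/2 = 25.1 kHz, appears at 9.8 kHz.
77.6 kHz mod fs = 27.4 kHz.
27.4 kHz > fs/2 = 25.1 kHz, folds to fs − 27.4 kHz = 22.8 kHz.
30.1 kHz > fs/2 = 25.1 kHz, folds to fs − 30.1 kHz = 20.1 kHz.
Distinct values: {9.8 kHz, 10.8 kHz, 14.2 kHz, 20.1 kHz, 22.8 kHz} → 5.

5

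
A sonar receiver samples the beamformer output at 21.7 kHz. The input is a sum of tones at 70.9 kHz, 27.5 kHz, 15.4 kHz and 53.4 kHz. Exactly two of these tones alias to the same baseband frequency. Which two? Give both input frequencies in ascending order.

fs/2 = 10.85 kHz.
70.9 kHz mod fs = 5.8 kHz.
5.8 kHz ≤ fs/2 = 10.85 kHz, appears at 5.8 kHz.
27.5 kHz mod fs = 5.8 kHz.
5.8 kHz ≤ fs/2 = 10.85 kHz, appears at 5.8 kHz.
15.4 kHz > fs/2 = 10.85 kHz, folds to fs − 15.4 kHz = 6.3 kHz.
53.4 kHz mod fs = 10 kHz.
10 kHz ≤ fs/2 = 10.85 kHz, appears at 10 kHz.
27.5 kHz and 70.9 kHz both map to 5.8 kHz.

27.5 kHz, 70.9 kHz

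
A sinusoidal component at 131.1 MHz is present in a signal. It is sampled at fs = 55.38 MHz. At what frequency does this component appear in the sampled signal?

131.1 MHz mod fs = 20.34 MHz.
20.34 MHz ≤ fs/2 = 27.69 MHz, appears at 20.34 MHz.

20.34 MHz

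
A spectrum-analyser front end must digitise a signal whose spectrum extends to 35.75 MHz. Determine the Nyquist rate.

71.5 MHz

Nyquist rate = 2 × 35.75 MHz = 71.5 MHz.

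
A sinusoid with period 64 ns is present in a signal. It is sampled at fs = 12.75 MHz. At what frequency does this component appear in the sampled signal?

T = 64 ns → f = 1/T = 15.625 MHz.
15.625 MHz mod fs = 2.875 MHz.
2.875 MHz ≤ fs/2 = 6.375 MHz, appears at 2.875 MHz.

2.875 MHz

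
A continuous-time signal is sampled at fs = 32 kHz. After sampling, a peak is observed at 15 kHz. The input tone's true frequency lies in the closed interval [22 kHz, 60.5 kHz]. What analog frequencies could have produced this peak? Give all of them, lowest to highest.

Frequencies that alias to 15 kHz are k·fs ± 15 kHz for integer k ≥ 0.
k=0: 15 kHz.
k=1: 17 kHz, 47 kHz.
k=2: 49 kHz, 79 kHz.
k=3: 81 kHz, 111 kHz.
Within [22 kHz, 60.5 kHz]: 47 kHz, 49 kHz.

47 kHz, 49 kHz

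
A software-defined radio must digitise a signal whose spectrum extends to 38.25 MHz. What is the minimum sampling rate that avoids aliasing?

76.5 MHz

Nyquist rate = 2 × 38.25 MHz = 76.5 MHz.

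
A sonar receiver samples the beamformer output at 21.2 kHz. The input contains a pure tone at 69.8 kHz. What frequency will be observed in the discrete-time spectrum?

69.8 kHz mod fs = 6.2 kHz.
6.2 kHz ≤ fs/2 = 10.6 kHz, appears at 6.2 kHz.

6.2 kHz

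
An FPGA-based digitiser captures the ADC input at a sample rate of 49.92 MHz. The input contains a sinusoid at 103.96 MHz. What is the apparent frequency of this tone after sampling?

4.12 MHz

103.96 MHz mod fs = 4.12 MHz.
4.12 MHz ≤ fs/2 = 24.96 MHz, appears at 4.12 MHz.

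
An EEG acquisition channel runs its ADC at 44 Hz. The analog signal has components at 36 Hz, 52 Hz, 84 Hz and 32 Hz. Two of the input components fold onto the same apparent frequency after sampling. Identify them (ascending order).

36 Hz, 52 Hz

fs/2 = 22 Hz.
36 Hz > fs/2 = 22 Hz, folds to fs − 36 Hz = 8 Hz.
52 Hz mod fs = 8 Hz.
8 Hz ≤ fs/2 = 22 Hz, appears at 8 Hz.
84 Hz mod fs = 40 Hz.
40 Hz > fs/2 = 22 Hz, folds to fs − 40 Hz = 4 Hz.
32 Hz > fs/2 = 22 Hz, folds to fs − 32 Hz = 12 Hz.
36 Hz and 52 Hz both map to 8 Hz.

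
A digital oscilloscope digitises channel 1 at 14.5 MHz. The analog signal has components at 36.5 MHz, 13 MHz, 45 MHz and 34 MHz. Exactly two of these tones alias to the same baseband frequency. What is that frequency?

fs/2 = 7.25 MHz.
36.5 MHz mod fs = 7.5 MHz.
7.5 MHz > fs/2 = 7.25 MHz, folds to fs − 7.5 MHz = 7 MHz.
13 MHz > fs/2 = 7.25 MHz, folds to fs − 13 MHz = 1.5 MHz.
45 MHz mod fs = 1.5 MHz.
1.5 MHz ≤ fs/2 = 7.25 MHz, appears at 1.5 MHz.
34 MHz mod fs = 5 MHz.
5 MHz ≤ fs/2 = 7.25 MHz, appears at 5 MHz.
13 MHz and 45 MHz both map to 1.5 MHz.

1.5 MHz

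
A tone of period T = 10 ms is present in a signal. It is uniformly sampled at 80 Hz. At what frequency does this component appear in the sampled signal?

T = 10 ms → f = 1/T = 100 Hz.
100 Hz mod fs = 20 Hz.
20 Hz ≤ fs/2 = 40 Hz, appears at 20 Hz.

20 Hz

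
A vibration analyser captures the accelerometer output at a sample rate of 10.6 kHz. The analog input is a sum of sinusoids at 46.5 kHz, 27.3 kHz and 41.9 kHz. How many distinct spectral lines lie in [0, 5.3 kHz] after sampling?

fs/2 = 5.3 kHz.
46.5 kHz mod fs = 4.1 kHz.
4.1 kHz ≤ fs/2 = 5.3 kHz, appears at 4.1 kHz.
27.3 kHz mod fs = 6.1 kHz.
6.1 kHz > fs/2 = 5.3 kHz, folds to fs − 6.1 kHz = 4.5 kHz.
41.9 kHz mod fs = 10.1 kHz.
10.1 kHz > fs/2 = 5.3 kHz, folds to fs − 10.1 kHz = 0.5 kHz.
Distinct values: {0.5 kHz, 4.1 kHz, 4.5 kHz} → 3.

3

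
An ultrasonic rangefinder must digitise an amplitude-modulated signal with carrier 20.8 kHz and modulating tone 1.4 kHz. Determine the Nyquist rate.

AM sidebands sit at fc ± fm = 19.4 kHz and 22.2 kHz.
Highest-frequency component: 22.2 kHz.
Nyquist rate = 2 × 22.2 kHz = 44.4 kHz.

44.4 kHz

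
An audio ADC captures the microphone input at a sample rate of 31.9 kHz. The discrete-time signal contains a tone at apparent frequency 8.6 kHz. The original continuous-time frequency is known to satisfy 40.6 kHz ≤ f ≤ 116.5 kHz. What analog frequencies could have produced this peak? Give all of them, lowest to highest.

55.2 kHz, 72.4 kHz, 87.1 kHz, 104.3 kHz

Frequencies that alias to 8.6 kHz are k·fs ± 8.6 kHz for integer k ≥ 0.
k=0: 8.6 kHz.
k=1: 23.3 kHz, 40.5 kHz.
k=2: 55.2 kHz, 72.4 kHz.
k=3: 87.1 kHz, 104.3 kHz.
k=4: 119 kHz, 136.2 kHz.
Within [40.6 kHz, 116.5 kHz]: 55.2 kHz, 72.4 kHz, 87.1 kHz, 104.3 kHz.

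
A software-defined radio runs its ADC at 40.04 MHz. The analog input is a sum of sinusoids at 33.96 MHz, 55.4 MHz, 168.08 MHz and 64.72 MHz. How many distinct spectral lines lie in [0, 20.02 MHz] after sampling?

fs/2 = 20.02 MHz.
33.96 MHz > fs/2 = 20.02 MHz, folds to fs − 33.96 MHz = 6.08 MHz.
55.4 MHz mod fs = 15.36 MHz.
15.36 MHz ≤ fs/2 = 20.02 MHz, appears at 15.36 MHz.
168.08 MHz mod fs = 7.92 MHz.
7.92 MHz ≤ fs/2 = 20.02 MHz, appears at 7.92 MHz.
64.72 MHz mod fs = 24.68 MHz.
24.68 MHz > fs/2 = 20.02 MHz, folds to fs − 24.68 MHz = 15.36 MHz.
Distinct values: {6.08 MHz, 7.92 MHz, 15.36 MHz} → 3.

3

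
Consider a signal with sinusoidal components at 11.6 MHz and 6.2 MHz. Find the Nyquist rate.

23.2 MHz

Highest-frequency component: 11.6 MHz.
Nyquist rate = 2 × 11.6 MHz = 23.2 MHz.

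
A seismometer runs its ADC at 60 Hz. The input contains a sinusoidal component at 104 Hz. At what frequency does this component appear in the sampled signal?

104 Hz mod fs = 44 Hz.
44 Hz > fs/2 = 30 Hz, folds to fs − 44 Hz = 16 Hz.

16 Hz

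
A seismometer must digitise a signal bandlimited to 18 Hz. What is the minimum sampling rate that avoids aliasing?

36 Hz

Nyquist rate = 2 × 18 Hz = 36 Hz.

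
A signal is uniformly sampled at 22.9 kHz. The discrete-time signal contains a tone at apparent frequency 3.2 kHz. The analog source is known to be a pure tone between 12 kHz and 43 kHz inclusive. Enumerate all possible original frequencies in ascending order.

19.7 kHz, 26.1 kHz, 42.6 kHz

Frequencies that alias to 3.2 kHz are k·fs ± 3.2 kHz for integer k ≥ 0.
k=0: 3.2 kHz.
k=1: 19.7 kHz, 26.1 kHz.
k=2: 42.6 kHz, 49 kHz.
k=3: 65.5 kHz, 71.9 kHz.
Within [12 kHz, 43 kHz]: 19.7 kHz, 26.1 kHz, 42.6 kHz.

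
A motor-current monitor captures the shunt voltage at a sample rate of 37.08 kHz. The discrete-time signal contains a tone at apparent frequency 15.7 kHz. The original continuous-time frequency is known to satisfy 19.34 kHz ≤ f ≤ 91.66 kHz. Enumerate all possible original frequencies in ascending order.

21.38 kHz, 52.78 kHz, 58.46 kHz, 89.86 kHz

Frequencies that alias to 15.7 kHz are k·fs ± 15.7 kHz for integer k ≥ 0.
k=0: 15.7 kHz.
k=1: 21.38 kHz, 52.78 kHz.
k=2: 58.46 kHz, 89.86 kHz.
k=3: 95.54 kHz, 126.94 kHz.
Within [19.34 kHz, 91.66 kHz]: 21.38 kHz, 52.78 kHz, 58.46 kHz, 89.86 kHz.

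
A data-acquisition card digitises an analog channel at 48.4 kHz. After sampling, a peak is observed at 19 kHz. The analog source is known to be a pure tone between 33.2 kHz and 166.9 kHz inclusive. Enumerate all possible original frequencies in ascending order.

Frequencies that alias to 19 kHz are k·fs ± 19 kHz for integer k ≥ 0.
k=0: 19 kHz.
k=1: 29.4 kHz, 67.4 kHz.
k=2: 77.8 kHz, 115.8 kHz.
k=3: 126.2 kHz, 164.2 kHz.
k=4: 174.6 kHz, 212.6 kHz.
Within [33.2 kHz, 166.9 kHz]: 67.4 kHz, 77.8 kHz, 115.8 kHz, 126.2 kHz, 164.2 kHz.

67.4 kHz, 77.8 kHz, 115.8 kHz, 126.2 kHz, 164.2 kHz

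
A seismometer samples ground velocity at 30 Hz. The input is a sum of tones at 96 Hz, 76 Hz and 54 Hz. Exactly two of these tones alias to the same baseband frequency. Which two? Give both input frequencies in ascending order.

54 Hz, 96 Hz

fs/2 = 15 Hz.
96 Hz mod fs = 6 Hz.
6 Hz ≤ fs/2 = 15 Hz, appears at 6 Hz.
76 Hz mod fs = 16 Hz.
16 Hz > fs/2 = 15 Hz, folds to fs − 16 Hz = 14 Hz.
54 Hz mod fs = 24 Hz.
24 Hz > fs/2 = 15 Hz, folds to fs − 24 Hz = 6 Hz.
54 Hz and 96 Hz both map to 6 Hz.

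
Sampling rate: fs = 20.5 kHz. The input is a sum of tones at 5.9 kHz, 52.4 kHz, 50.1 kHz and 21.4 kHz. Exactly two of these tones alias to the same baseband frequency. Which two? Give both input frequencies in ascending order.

fs/2 = 10.25 kHz.
5.9 kHz ≤ fs/2 = 10.25 kHz, passes unchanged.
52.4 kHz mod fs = 11.4 kHz.
11.4 kHz > fs/2 = 10.25 kHz, folds to fs − 11.4 kHz = 9.1 kHz.
50.1 kHz mod fs = 9.1 kHz.
9.1 kHz ≤ fs/2 = 10.25 kHz, appears at 9.1 kHz.
21.4 kHz mod fs = 0.9 kHz.
0.9 kHz ≤ fs/2 = 10.25 kHz, appears at 0.9 kHz.
50.1 kHz and 52.4 kHz both map to 9.1 kHz.

50.1 kHz, 52.4 kHz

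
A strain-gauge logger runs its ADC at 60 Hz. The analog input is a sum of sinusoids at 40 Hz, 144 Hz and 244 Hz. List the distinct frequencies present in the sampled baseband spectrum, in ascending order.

fs/2 = 30 Hz.
40 Hz > fs/2 = 30 Hz, folds to fs − 40 Hz = 20 Hz.
144 Hz mod fs = 24 Hz.
24 Hz ≤ fs/2 = 30 Hz, appears at 24 Hz.
244 Hz mod fs = 4 Hz.
4 Hz ≤ fs/2 = 30 Hz, appears at 4 Hz.
Distinct values: {4 Hz, 20 Hz, 24 Hz}.

4 Hz, 20 Hz, 24 Hz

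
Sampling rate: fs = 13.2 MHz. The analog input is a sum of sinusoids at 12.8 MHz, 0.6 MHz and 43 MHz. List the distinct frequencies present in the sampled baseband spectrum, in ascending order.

fs/2 = 6.6 MHz.
12.8 MHz > fs/2 = 6.6 MHz, folds to fs − 12.8 MHz = 0.4 MHz.
0.6 MHz ≤ fs/2 = 6.6 MHz, passes unchanged.
43 MHz mod fs = 3.4 MHz.
3.4 MHz ≤ fs/2 = 6.6 MHz, appears at 3.4 MHz.
Distinct values: {0.4 MHz, 0.6 MHz, 3.4 MHz}.

0.4 MHz, 0.6 MHz, 3.4 MHz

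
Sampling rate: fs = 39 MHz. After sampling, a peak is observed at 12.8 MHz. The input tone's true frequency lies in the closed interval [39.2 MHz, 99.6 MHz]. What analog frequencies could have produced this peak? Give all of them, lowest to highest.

51.8 MHz, 65.2 MHz, 90.8 MHz

Frequencies that alias to 12.8 MHz are k·fs ± 12.8 MHz for integer k ≥ 0.
k=0: 12.8 MHz.
k=1: 26.2 MHz, 51.8 MHz.
k=2: 65.2 MHz, 90.8 MHz.
k=3: 104.2 MHz, 129.8 MHz.
Within [39.2 MHz, 99.6 MHz]: 51.8 MHz, 65.2 MHz, 90.8 MHz.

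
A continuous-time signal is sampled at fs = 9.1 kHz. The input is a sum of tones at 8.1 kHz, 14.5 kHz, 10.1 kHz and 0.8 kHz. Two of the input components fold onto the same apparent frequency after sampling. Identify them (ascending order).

8.1 kHz, 10.1 kHz

fs/2 = 4.55 kHz.
8.1 kHz > fs/2 = 4.55 kHz, folds to fs − 8.1 kHz = 1 kHz.
14.5 kHz mod fs = 5.4 kHz.
5.4 kHz > fs/2 = 4.55 kHz, folds to fs − 5.4 kHz = 3.7 kHz.
10.1 kHz mod fs = 1 kHz.
1 kHz ≤ fs/2 = 4.55 kHz, appears at 1 kHz.
0.8 kHz ≤ fs/2 = 4.55 kHz, passes unchanged.
8.1 kHz and 10.1 kHz both map to 1 kHz.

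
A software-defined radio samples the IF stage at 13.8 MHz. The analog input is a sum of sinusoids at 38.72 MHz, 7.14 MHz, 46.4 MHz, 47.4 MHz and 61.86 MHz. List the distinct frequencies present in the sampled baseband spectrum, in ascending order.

2.68 MHz, 5 MHz, 6 MHz, 6.66 MHz

fs/2 = 6.9 MHz.
38.72 MHz mod fs = 11.12 MHz.
11.12 MHz > fs/2 = 6.9 MHz, folds to fs − 11.12 MHz = 2.68 MHz.
7.14 MHz > fs/2 = 6.9 MHz, folds to fs − 7.14 MHz = 6.66 MHz.
46.4 MHz mod fs = 5 MHz.
5 MHz ≤ fs/2 = 6.9 MHz, appears at 5 MHz.
47.4 MHz mod fs = 6 MHz.
6 MHz ≤ fs/2 = 6.9 MHz, appears at 6 MHz.
61.86 MHz mod fs = 6.66 MHz.
6.66 MHz ≤ fs/2 = 6.9 MHz, appears at 6.66 MHz.
Distinct values: {2.68 MHz, 5 MHz, 6 MHz, 6.66 MHz}.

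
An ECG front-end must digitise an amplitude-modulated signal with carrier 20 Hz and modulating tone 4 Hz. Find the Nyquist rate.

AM sidebands sit at fc ± fm = 16 Hz and 24 Hz.
Highest-frequency component: 24 Hz.
Nyquist rate = 2 × 24 Hz = 48 Hz.

48 Hz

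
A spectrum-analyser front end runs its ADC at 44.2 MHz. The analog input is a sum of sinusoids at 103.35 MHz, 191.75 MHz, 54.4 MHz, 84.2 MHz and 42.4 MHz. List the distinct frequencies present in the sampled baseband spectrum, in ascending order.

1.8 MHz, 4.2 MHz, 10.2 MHz, 14.95 MHz

fs/2 = 22.1 MHz.
103.35 MHz mod fs = 14.95 MHz.
14.95 MHz ≤ fs/2 = 22.1 MHz, appears at 14.95 MHz.
191.75 MHz mod fs = 14.95 MHz.
14.95 MHz ≤ fs/2 = 22.1 MHz, appears at 14.95 MHz.
54.4 MHz mod fs = 10.2 MHz.
10.2 MHz ≤ fs/2 = 22.1 MHz, appears at 10.2 MHz.
84.2 MHz mod fs = 40 MHz.
40 MHz > fs/2 = 22.1 MHz, folds to fs − 40 MHz = 4.2 MHz.
42.4 MHz > fs/2 = 22.1 MHz, folds to fs − 42.4 MHz = 1.8 MHz.
Distinct values: {1.8 MHz, 4.2 MHz, 10.2 MHz, 14.95 MHz}.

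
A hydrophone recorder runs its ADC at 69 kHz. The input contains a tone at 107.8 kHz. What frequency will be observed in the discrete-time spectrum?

30.2 kHz

107.8 kHz mod fs = 38.8 kHz.
38.8 kHz > fs/2 = 34.5 kHz, folds to fs − 38.8 kHz = 30.2 kHz.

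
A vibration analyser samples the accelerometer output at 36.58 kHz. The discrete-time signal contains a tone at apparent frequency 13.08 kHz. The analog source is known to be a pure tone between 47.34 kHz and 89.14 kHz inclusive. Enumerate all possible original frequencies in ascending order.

49.66 kHz, 60.08 kHz, 86.24 kHz

Frequencies that alias to 13.08 kHz are k·fs ± 13.08 kHz for integer k ≥ 0.
k=0: 13.08 kHz.
k=1: 23.5 kHz, 49.66 kHz.
k=2: 60.08 kHz, 86.24 kHz.
k=3: 96.66 kHz, 122.82 kHz.
Within [47.34 kHz, 89.14 kHz]: 49.66 kHz, 60.08 kHz, 86.24 kHz.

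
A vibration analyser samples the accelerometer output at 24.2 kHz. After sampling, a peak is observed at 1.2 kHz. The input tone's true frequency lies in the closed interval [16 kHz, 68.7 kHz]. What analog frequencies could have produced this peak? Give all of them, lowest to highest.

23 kHz, 25.4 kHz, 47.2 kHz, 49.6 kHz

Frequencies that alias to 1.2 kHz are k·fs ± 1.2 kHz for integer k ≥ 0.
k=0: 1.2 kHz.
k=1: 23 kHz, 25.4 kHz.
k=2: 47.2 kHz, 49.6 kHz.
k=3: 71.4 kHz, 73.8 kHz.
Within [16 kHz, 68.7 kHz]: 23 kHz, 25.4 kHz, 47.2 kHz, 49.6 kHz.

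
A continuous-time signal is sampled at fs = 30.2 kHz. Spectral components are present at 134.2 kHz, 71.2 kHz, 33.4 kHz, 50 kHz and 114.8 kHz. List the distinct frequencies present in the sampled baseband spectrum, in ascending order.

3.2 kHz, 6 kHz, 10.4 kHz, 10.8 kHz, 13.4 kHz

fs/2 = 15.1 kHz.
134.2 kHz mod fs = 13.4 kHz.
13.4 kHz ≤ fs/2 = 15.1 kHz, appears at 13.4 kHz.
71.2 kHz mod fs = 10.8 kHz.
10.8 kHz ≤ fs/2 = 15.1 kHz, appears at 10.8 kHz.
33.4 kHz mod fs = 3.2 kHz.
3.2 kHz ≤ fs/2 = 15.1 kHz, appears at 3.2 kHz.
50 kHz mod fs = 19.8 kHz.
19.8 kHz > fs/2 = 15.1 kHz, folds to fs − 19.8 kHz = 10.4 kHz.
114.8 kHz mod fs = 24.2 kHz.
24.2 kHz > fs/2 = 15.1 kHz, folds to fs − 24.2 kHz = 6 kHz.
Distinct values: {3.2 kHz, 6 kHz, 10.4 kHz, 10.8 kHz, 13.4 kHz}.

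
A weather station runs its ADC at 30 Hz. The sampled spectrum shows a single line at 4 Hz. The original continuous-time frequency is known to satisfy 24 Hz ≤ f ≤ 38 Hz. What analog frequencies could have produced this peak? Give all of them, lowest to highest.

Frequencies that alias to 4 Hz are k·fs ± 4 Hz for integer k ≥ 0.
k=0: 4 Hz.
k=1: 26 Hz, 34 Hz.
k=2: 56 Hz, 64 Hz.
Within [24 Hz, 38 Hz]: 26 Hz, 34 Hz.

26 Hz, 34 Hz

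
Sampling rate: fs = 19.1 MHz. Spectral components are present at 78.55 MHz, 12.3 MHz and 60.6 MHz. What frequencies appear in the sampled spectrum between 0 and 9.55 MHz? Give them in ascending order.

2.15 MHz, 3.3 MHz, 6.8 MHz

fs/2 = 9.55 MHz.
78.55 MHz mod fs = 2.15 MHz.
2.15 MHz ≤ fs/2 = 9.55 MHz, appears at 2.15 MHz.
12.3 MHz > fs/2 = 9.55 MHz, folds to fs − 12.3 MHz = 6.8 MHz.
60.6 MHz mod fs = 3.3 MHz.
3.3 MHz ≤ fs/2 = 9.55 MHz, appears at 3.3 MHz.
Distinct values: {2.15 MHz, 3.3 MHz, 6.8 MHz}.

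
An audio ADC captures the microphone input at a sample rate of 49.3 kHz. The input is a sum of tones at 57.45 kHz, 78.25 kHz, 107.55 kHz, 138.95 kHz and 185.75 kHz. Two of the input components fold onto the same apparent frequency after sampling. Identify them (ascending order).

107.55 kHz, 138.95 kHz

fs/2 = 24.65 kHz.
57.45 kHz mod fs = 8.15 kHz.
8.15 kHz ≤ fs/2 = 24.65 kHz, appears at 8.15 kHz.
78.25 kHz mod fs = 28.95 kHz.
28.95 kHz > fs/2 = 24.65 kHz, folds to fs − 28.95 kHz = 20.35 kHz.
107.55 kHz mod fs = 8.95 kHz.
8.95 kHz ≤ fs/2 = 24.65 kHz, appears at 8.95 kHz.
138.95 kHz mod fs = 40.35 kHz.
40.35 kHz > fs/2 = 24.65 kHz, folds to fs − 40.35 kHz = 8.95 kHz.
185.75 kHz mod fs = 37.85 kHz.
37.85 kHz > fs/2 = 24.65 kHz, folds to fs − 37.85 kHz = 11.45 kHz.
107.55 kHz and 138.95 kHz both map to 8.95 kHz.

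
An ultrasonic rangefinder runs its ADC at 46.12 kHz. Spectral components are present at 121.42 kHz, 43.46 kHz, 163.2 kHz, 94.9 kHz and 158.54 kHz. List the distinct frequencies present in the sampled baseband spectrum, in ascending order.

fs/2 = 23.06 kHz.
121.42 kHz mod fs = 29.18 kHz.
29.18 kHz > fs/2 = 23.06 kHz, folds to fs − 29.18 kHz = 16.94 kHz.
43.46 kHz > fs/2 = 23.06 kHz, folds to fs − 43.46 kHz = 2.66 kHz.
163.2 kHz mod fs = 24.84 kHz.
24.84 kHz > fs/2 = 23.06 kHz, folds to fs − 24.84 kHz = 21.28 kHz.
94.9 kHz mod fs = 2.66 kHz.
2.66 kHz ≤ fs/2 = 23.06 kHz, appears at 2.66 kHz.
158.54 kHz mod fs = 20.18 kHz.
20.18 kHz ≤ fs/2 = 23.06 kHz, appears at 20.18 kHz.
Distinct values: {2.66 kHz, 16.94 kHz, 20.18 kHz, 21.28 kHz}.

2.66 kHz, 16.94 kHz, 20.18 kHz, 21.28 kHz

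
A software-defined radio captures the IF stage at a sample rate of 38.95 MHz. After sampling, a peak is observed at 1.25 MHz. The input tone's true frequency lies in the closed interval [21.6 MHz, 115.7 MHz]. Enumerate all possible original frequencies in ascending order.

37.7 MHz, 40.2 MHz, 76.65 MHz, 79.15 MHz, 115.6 MHz

Frequencies that alias to 1.25 MHz are k·fs ± 1.25 MHz for integer k ≥ 0.
k=0: 1.25 MHz.
k=1: 37.7 MHz, 40.2 MHz.
k=2: 76.65 MHz, 79.15 MHz.
k=3: 115.6 MHz, 118.1 MHz.
k=4: 154.55 MHz, 157.05 MHz.
Within [21.6 MHz, 115.7 MHz]: 37.7 MHz, 40.2 MHz, 76.65 MHz, 79.15 MHz, 115.6 MHz.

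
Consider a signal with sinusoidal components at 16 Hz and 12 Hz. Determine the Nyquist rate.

Highest-frequency component: 16 Hz.
Nyquist rate = 2 × 16 Hz = 32 Hz.

32 Hz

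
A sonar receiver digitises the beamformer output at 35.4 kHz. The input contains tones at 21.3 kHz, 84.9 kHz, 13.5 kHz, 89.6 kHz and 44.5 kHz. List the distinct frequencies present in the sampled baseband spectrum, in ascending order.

fs/2 = 17.7 kHz.
21.3 kHz > fs/2 = 17.7 kHz, folds to fs − 21.3 kHz = 14.1 kHz.
84.9 kHz mod fs = 14.1 kHz.
14.1 kHz ≤ fs/2 = 17.7 kHz, appears at 14.1 kHz.
13.5 kHz ≤ fs/2 = 17.7 kHz, passes unchanged.
89.6 kHz mod fs = 18.8 kHz.
18.8 kHz > fs/2 = 17.7 kHz, folds to fs − 18.8 kHz = 16.6 kHz.
44.5 kHz mod fs = 9.1 kHz.
9.1 kHz ≤ fs/2 = 17.7 kHz, appears at 9.1 kHz.
Distinct values: {9.1 kHz, 13.5 kHz, 14.1 kHz, 16.6 kHz}.

9.1 kHz, 13.5 kHz, 14.1 kHz, 16.6 kHz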